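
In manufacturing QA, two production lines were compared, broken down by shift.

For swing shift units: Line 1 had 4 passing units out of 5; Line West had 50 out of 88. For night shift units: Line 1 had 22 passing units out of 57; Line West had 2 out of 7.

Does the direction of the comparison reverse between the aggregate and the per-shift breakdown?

Swing shift: Line 1 4/5 = 80.0%, Line West 50/88 = 56.8% → Line 1
Night shift: Line 1 22/57 = 38.6%, Line West 2/7 = 28.6% → Line 1
Overall: Line 1 26/62 = 41.9%, Line West 52/95 = 54.7% → Line West
Line 1 wins each shift group but Line West wins overall — the comparison reverses. Line 1's units skew toward night shift, which has a lower base rate.

Yes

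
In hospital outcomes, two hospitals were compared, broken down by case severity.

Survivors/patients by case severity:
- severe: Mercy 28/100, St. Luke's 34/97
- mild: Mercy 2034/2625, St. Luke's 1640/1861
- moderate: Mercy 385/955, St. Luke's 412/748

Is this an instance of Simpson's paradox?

No

Severe: Mercy 28/100 = 28.0%, St. Luke's 34/97 = 35.1% → St. Luke's
Mild: Mercy 2034/2625 = 77.5%, St. Luke's 1640/1861 = 88.1% → St. Luke's
Moderate: Mercy 385/955 = 40.3%, St. Luke's 412/748 = 55.1% → St. Luke's
Overall: Mercy 2447/3680 = 66.5%, St. Luke's 2086/2706 = 77.1% → St. Luke's
St. Luke's wins overall and in every case group — no reversal.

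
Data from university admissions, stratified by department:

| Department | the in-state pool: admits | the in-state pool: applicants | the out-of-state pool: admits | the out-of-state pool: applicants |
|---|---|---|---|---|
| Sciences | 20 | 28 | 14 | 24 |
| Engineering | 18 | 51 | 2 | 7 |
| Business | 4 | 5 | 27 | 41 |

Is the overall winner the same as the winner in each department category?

Sciences: the in-state pool 20/28 = 71.4%, the out-of-state pool 14/24 = 58.3% → the in-state pool
Engineering: the in-state pool 18/51 = 35.3%, the out-of-state pool 2/7 = 28.6% → the in-state pool
Business: the in-state pool 4/5 = 80.0%, the out-of-state pool 27/41 = 65.9% → the in-state pool
Overall: the in-state pool 42/84 = 50.0%, the out-of-state pool 43/72 = 59.7% → the out-of-state pool
The in-state pool wins each department group but the out-of-state pool wins overall — the comparison reverses. The in-state pool's applicants skew toward Engineering, which has a lower base rate.

No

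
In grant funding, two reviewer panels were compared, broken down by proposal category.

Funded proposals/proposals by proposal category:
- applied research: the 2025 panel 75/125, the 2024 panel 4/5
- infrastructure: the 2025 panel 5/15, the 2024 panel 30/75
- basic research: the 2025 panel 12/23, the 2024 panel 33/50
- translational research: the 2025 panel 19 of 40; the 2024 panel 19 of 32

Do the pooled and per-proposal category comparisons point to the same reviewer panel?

Applied research: the 2025 panel 75/125 = 60.0%, the 2024 panel 4/5 = 80.0% → the 2024 panel
Infrastructure: the 2025 panel 5/15 = 33.3%, the 2024 panel 30/75 = 40.0% → the 2024 panel
Basic research: the 2025 panel 12/23 = 52.2%, the 2024 panel 33/50 = 66.0% → the 2024 panel
Translational research: the 2025 panel 19/40 = 47.5%, the 2024 panel 19/32 = 59.4% → the 2024 panel
Overall: the 2025 panel 111/203 = 54.7%, the 2024 panel 86/162 = 53.1% → the 2025 panel
The 2024 panel wins each proposal group but the 2025 panel wins overall — the comparison reverses. The 2024 panel's proposals skew toward infrastructure, which has a lower base rate.

No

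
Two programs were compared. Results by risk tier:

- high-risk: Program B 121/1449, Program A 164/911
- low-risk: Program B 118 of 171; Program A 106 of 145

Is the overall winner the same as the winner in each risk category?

High-risk: Program B 121/1449 = 8.4%, Program A 164/911 = 18.0% → Program A
Low-risk: Program B 118/171 = 69.0%, Program A 106/145 = 73.1% → Program A
Overall: Program B 239/1620 = 14.8%, Program A 270/1056 = 25.6% → Program A
Program A wins overall and in every risk group — no reversal.

Yes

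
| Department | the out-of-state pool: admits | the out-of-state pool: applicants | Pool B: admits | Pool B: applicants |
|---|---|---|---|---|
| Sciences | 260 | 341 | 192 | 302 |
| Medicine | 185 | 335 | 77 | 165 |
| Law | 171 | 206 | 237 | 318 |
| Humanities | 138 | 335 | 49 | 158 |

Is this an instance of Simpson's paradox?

No

Sciences: the out-of-state pool 260/341 = 76.2%, Pool B 192/302 = 63.6% → the out-of-state pool
Medicine: the out-of-state pool 185/335 = 55.2%, Pool B 77/165 = 46.7% → the out-of-state pool
Law: the out-of-state pool 171/206 = 83.0%, Pool B 237/318 = 74.5% → the out-of-state pool
Humanities: the out-of-state pool 138/335 = 41.2%, Pool B 49/158 = 31.0% → the out-of-state pool
Overall: the out-of-state pool 754/1217 = 62.0%, Pool B 555/943 = 58.9% → the out-of-state pool
The out-of-state pool wins overall and in every department group — no reversal.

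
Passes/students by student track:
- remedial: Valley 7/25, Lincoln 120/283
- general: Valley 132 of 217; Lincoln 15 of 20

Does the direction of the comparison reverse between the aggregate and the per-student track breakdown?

Remedial: Valley 7/25 = 28.0%, Lincoln 120/283 = 42.4% → Lincoln
General: Valley 132/217 = 60.8%, Lincoln 15/20 = 75.0% → Lincoln
Overall: Valley 139/242 = 57.4%, Lincoln 135/303 = 44.6% → Valley
Lincoln wins each student group but Valley wins overall — the comparison reverses. Lincoln's students skew toward remedial, which has a lower base rate.

Yes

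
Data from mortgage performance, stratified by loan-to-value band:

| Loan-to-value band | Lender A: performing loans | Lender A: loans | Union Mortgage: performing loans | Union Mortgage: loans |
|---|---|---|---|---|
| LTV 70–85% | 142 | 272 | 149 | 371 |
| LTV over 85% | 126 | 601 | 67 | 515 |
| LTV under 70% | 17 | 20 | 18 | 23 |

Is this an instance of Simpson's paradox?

LTV 70–85%: Lender A 142/272 = 52.2%, Union Mortgage 149/371 = 40.2% → Lender A
LTV over 85%: Lender A 126/601 = 21.0%, Union Mortgage 67/515 = 13.0% → Lender A
LTV under 70%: Lender A 17/20 = 85.0%, Union Mortgage 18/23 = 78.3% → Lender A
Overall: Lender A 285/893 = 31.9%, Union Mortgage 234/909 = 25.7% → Lender A
Lender A wins overall and in every loan-to-value group — no reversal.

No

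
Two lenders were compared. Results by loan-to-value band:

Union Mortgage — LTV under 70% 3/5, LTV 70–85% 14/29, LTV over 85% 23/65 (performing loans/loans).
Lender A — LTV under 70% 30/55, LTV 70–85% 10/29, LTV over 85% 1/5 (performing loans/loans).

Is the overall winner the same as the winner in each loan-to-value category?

No

LTV under 70%: Union Mortgage 3/5 = 60.0%, Lender A 30/55 = 54.5% → Union Mortgage
LTV 70–85%: Union Mortgage 14/29 = 48.3%, Lender A 10/29 = 34.5% → Union Mortgage
LTV over 85%: Union Mortgage 23/65 = 35.4%, Lender A 1/5 = 20.0% → Union Mortgage
Overall: Union Mortgage 40/99 = 40.4%, Lender A 41/89 = 46.1% → Lender A
Union Mortgage wins each loan-to-value group but Lender A wins overall — the comparison reverses. Union Mortgage's loans skew toward LTV over 85%, which has a lower base rate.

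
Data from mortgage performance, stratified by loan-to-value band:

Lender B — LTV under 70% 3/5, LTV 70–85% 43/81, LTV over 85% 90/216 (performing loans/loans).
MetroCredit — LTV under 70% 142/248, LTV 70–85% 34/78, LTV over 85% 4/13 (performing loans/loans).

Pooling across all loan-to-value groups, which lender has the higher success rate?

MetroCredit

LTV under 70%: Lender B 3/5 = 60.0%, MetroCredit 142/248 = 57.3% → Lender B
LTV 70–85%: Lender B 43/81 = 53.1%, MetroCredit 34/78 = 43.6% → Lender B
LTV over 85%: Lender B 90/216 = 41.7%, MetroCredit 4/13 = 30.8% → Lender B
Overall: Lender B 136/302 = 45.0%, MetroCredit 180/339 = 53.1% → MetroCredit
(Lender B wins every loan-to-value group but MetroCredit wins overall — Lender B's loans skew toward the low-rate LTV over 85% group.)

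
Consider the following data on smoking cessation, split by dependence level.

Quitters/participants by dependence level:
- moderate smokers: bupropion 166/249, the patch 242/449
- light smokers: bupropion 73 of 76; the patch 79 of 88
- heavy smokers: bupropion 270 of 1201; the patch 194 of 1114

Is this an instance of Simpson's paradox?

No

Moderate smokers: bupropion 166/249 = 66.7%, the patch 242/449 = 53.9% → bupropion
Light smokers: bupropion 73/76 = 96.1%, the patch 79/88 = 89.8% → bupropion
Heavy smokers: bupropion 270/1201 = 22.5%, the patch 194/1114 = 17.4% → bupropion
Overall: bupropion 509/1526 = 33.4%, the patch 515/1651 = 31.2% → bupropion
Bupropion wins overall and in every dependence group — no reversal.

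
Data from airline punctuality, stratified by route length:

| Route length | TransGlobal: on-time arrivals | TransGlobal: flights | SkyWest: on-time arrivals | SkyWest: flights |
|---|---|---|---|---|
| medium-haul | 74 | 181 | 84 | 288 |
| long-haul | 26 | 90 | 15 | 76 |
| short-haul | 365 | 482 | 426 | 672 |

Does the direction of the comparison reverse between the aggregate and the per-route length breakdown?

Medium-haul: TransGlobal 74/181 = 40.9%, SkyWest 84/288 = 29.2% → TransGlobal
Long-haul: TransGlobal 26/90 = 28.9%, SkyWest 15/76 = 19.7% → TransGlobal
Short-haul: TransGlobal 365/482 = 75.7%, SkyWest 426/672 = 63.4% → TransGlobal
Overall: TransGlobal 465/753 = 61.8%, SkyWest 525/1036 = 50.7% → TransGlobal
TransGlobal wins overall and in every route group — no reversal.

No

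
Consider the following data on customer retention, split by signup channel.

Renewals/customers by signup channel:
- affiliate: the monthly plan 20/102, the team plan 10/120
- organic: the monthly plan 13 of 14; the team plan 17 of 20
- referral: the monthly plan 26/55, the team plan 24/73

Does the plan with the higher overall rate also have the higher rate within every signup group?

Yes

Affiliate: the monthly plan 20/102 = 19.6%, the team plan 10/120 = 8.3% → the monthly plan
Organic: the monthly plan 13/14 = 92.9%, the team plan 17/20 = 85.0% → the monthly plan
Referral: the monthly plan 26/55 = 47.3%, the team plan 24/73 = 32.9% → the monthly plan
Overall: the monthly plan 59/171 = 34.5%, the team plan 51/213 = 23.9% → the monthly plan
The monthly plan wins overall and in every signup group — no reversal.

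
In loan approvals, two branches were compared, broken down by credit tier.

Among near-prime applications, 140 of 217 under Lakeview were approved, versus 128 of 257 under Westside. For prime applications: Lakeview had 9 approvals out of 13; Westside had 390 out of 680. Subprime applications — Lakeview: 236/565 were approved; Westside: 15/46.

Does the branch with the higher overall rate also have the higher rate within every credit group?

Near-prime: Lakeview 140/217 = 64.5%, Westside 128/257 = 49.8% → Lakeview
Prime: Lakeview 9/13 = 69.2%, Westside 390/680 = 57.4% → Lakeview
Subprime: Lakeview 236/565 = 41.8%, Westside 15/46 = 32.6% → Lakeview
Overall: Lakeview 385/795 = 48.4%, Westside 533/983 = 54.2% → Westside
Lakeview wins each credit group but Westside wins overall — the comparison reverses. Lakeview's applications skew toward subprime, which has a lower base rate.

No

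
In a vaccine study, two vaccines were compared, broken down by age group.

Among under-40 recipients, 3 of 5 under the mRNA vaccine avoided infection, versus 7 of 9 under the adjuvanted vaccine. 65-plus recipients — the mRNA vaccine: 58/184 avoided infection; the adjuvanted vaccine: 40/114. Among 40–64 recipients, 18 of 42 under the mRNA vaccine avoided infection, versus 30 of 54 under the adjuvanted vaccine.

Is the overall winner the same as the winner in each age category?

Yes

Under-40: the mRNA vaccine 3/5 = 60.0%, the adjuvanted vaccine 7/9 = 77.8% → the adjuvanted vaccine
65-plus: the mRNA vaccine 58/184 = 31.5%, the adjuvanted vaccine 40/114 = 35.1% → the adjuvanted vaccine
40–64: the mRNA vaccine 18/42 = 42.9%, the adjuvanted vaccine 30/54 = 55.6% → the adjuvanted vaccine
Overall: the mRNA vaccine 79/231 = 34.2%, the adjuvanted vaccine 77/177 = 43.5% → the adjuvanted vaccine
The adjuvanted vaccine wins overall and in every age group — no reversal.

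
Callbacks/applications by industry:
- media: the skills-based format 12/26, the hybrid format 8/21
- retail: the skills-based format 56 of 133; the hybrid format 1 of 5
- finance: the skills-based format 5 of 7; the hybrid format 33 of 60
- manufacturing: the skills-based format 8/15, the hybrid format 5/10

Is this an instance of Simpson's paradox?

Media: the skills-based format 12/26 = 46.2%, the hybrid format 8/21 = 38.1% → the skills-based format
Retail: the skills-based format 56/133 = 42.1%, the hybrid format 1/5 = 20.0% → the skills-based format
Finance: the skills-based format 5/7 = 71.4%, the hybrid format 33/60 = 55.0% → the skills-based format
Manufacturing: the skills-based format 8/15 = 53.3%, the hybrid format 5/10 = 50.0% → the skills-based format
Overall: the skills-based format 81/181 = 44.8%, the hybrid format 47/96 = 49.0% → the hybrid format
The skills-based format wins each industry group but the hybrid format wins overall — the comparison reverses. The skills-based format's applications skew toward retail, which has a lower base rate.

Yes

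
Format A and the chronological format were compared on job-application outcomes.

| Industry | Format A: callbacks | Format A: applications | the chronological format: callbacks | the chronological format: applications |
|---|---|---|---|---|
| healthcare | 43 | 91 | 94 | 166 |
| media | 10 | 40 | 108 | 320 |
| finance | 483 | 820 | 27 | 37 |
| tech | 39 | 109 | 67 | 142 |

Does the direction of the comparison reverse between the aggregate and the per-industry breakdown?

Healthcare: Format A 43/91 = 47.3%, the chronological format 94/166 = 56.6% → the chronological format
Media: Format A 10/40 = 25.0%, the chronological format 108/320 = 33.8% → the chronological format
Finance: Format A 483/820 = 58.9%, the chronological format 27/37 = 73.0% → the chronological format
Tech: Format A 39/109 = 35.8%, the chronological format 67/142 = 47.2% → the chronological format
Overall: Format A 575/1060 = 54.2%, the chronological format 296/665 = 44.5% → Format A
The chronological format wins each industry group but Format A wins overall — the comparison reverses. The chronological format's applications skew toward media, which has a lower base rate.

Yes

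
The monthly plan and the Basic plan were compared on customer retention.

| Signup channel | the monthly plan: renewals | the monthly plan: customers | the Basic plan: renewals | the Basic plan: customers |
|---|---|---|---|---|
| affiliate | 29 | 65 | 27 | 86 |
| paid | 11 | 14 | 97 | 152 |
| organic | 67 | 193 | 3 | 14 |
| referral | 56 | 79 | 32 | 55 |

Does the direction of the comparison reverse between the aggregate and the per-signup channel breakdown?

Yes

Affiliate: the monthly plan 29/65 = 44.6%, the Basic plan 27/86 = 31.4% → the monthly plan
Paid: the monthly plan 11/14 = 78.6%, the Basic plan 97/152 = 63.8% → the monthly plan
Organic: the monthly plan 67/193 = 34.7%, the Basic plan 3/14 = 21.4% → the monthly plan
Referral: the monthly plan 56/79 = 70.9%, the Basic plan 32/55 = 58.2% → the monthly plan
Overall: the monthly plan 163/351 = 46.4%, the Basic plan 159/307 = 51.8% → the Basic plan
The monthly plan wins each signup group but the Basic plan wins overall — the comparison reverses. The monthly plan's customers skew toward organic, which has a lower base rate.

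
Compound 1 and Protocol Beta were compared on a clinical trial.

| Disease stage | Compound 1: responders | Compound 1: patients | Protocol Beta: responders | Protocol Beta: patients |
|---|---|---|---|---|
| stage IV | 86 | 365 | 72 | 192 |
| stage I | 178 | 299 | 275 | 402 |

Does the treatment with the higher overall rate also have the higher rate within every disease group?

Yes

Stage IV: Compound 1 86/365 = 23.6%, Protocol Beta 72/192 = 37.5% → Protocol Beta
Stage I: Compound 1 178/299 = 59.5%, Protocol Beta 275/402 = 68.4% → Protocol Beta
Overall: Compound 1 264/664 = 39.8%, Protocol Beta 347/594 = 58.4% → Protocol Beta
Protocol Beta wins overall and in every disease group — no reversal.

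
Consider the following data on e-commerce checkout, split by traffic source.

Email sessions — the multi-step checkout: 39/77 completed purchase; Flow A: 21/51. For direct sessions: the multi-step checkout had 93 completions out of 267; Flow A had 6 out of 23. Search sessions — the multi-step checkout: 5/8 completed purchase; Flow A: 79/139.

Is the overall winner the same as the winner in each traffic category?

No

Email: the multi-step checkout 39/77 = 50.6%, Flow A 21/51 = 41.2% → the multi-step checkout
Direct: the multi-step checkout 93/267 = 34.8%, Flow A 6/23 = 26.1% → the multi-step checkout
Search: the multi-step checkout 5/8 = 62.5%, Flow A 79/139 = 56.8% → the multi-step checkout
Overall: the multi-step checkout 137/352 = 38.9%, Flow A 106/213 = 49.8% → Flow A
The multi-step checkout wins each traffic group but Flow A wins overall — the comparison reverses. The multi-step checkout's sessions skew toward direct, which has a lower base rate.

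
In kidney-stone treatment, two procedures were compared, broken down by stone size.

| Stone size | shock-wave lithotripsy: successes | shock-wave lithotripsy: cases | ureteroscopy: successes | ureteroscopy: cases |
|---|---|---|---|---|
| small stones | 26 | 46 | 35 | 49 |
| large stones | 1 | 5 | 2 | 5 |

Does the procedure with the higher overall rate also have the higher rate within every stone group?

Yes

Small stones: shock-wave lithotripsy 26/46 = 56.5%, ureteroscopy 35/49 = 71.4% → ureteroscopy
Large stones: shock-wave lithotripsy 1/5 = 20.0%, ureteroscopy 2/5 = 40.0% → ureteroscopy
Overall: shock-wave lithotripsy 27/51 = 52.9%, ureteroscopy 37/54 = 68.5% → ureteroscopy
Ureteroscopy wins overall and in every stone group — no reversal.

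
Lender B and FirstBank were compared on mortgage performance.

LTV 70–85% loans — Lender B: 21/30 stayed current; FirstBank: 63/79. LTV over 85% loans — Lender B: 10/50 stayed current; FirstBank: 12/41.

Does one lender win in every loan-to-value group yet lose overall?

No

LTV 70–85%: Lender B 21/30 = 70.0%, FirstBank 63/79 = 79.7% → FirstBank
LTV over 85%: Lender B 10/50 = 20.0%, FirstBank 12/41 = 29.3% → FirstBank
Overall: Lender B 31/80 = 38.8%, FirstBank 75/120 = 62.5% → FirstBank
FirstBank wins overall and in every loan-to-value group — no reversal.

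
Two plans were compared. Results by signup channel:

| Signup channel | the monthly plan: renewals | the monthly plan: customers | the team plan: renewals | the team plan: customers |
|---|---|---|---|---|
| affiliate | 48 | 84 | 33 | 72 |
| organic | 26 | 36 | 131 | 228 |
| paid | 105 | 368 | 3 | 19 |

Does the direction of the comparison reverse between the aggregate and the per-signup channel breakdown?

Affiliate: the monthly plan 48/84 = 57.1%, the team plan 33/72 = 45.8% → the monthly plan
Organic: the monthly plan 26/36 = 72.2%, the team plan 131/228 = 57.5% → the monthly plan
Paid: the monthly plan 105/368 = 28.5%, the team plan 3/19 = 15.8% → the monthly plan
Overall: the monthly plan 179/488 = 36.7%, the team plan 167/319 = 52.4% → the team plan
The monthly plan wins each signup group but the team plan wins overall — the comparison reverses. The monthly plan's customers skew toward paid, which has a lower base rate.

Yes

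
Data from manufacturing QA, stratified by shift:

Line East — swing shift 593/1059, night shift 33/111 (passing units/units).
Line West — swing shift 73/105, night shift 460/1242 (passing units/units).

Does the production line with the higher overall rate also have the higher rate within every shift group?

No

Swing shift: Line East 593/1059 = 56.0%, Line West 73/105 = 69.5% → Line West
Night shift: Line East 33/111 = 29.7%, Line West 460/1242 = 37.0% → Line West
Overall: Line East 626/1170 = 53.5%, Line West 533/1347 = 39.6% → Line East
Line West wins each shift group but Line East wins overall — the comparison reverses. Line West's units skew toward night shift, which has a lower base rate.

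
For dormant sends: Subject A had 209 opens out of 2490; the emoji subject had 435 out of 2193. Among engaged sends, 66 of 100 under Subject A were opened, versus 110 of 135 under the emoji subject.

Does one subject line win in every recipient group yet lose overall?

No

Dormant: Subject A 209/2490 = 8.4%, the emoji subject 435/2193 = 19.8% → the emoji subject
Engaged: Subject A 66/100 = 66.0%, the emoji subject 110/135 = 81.5% → the emoji subject
Overall: Subject A 275/2590 = 10.6%, the emoji subject 545/2328 = 23.4% → the emoji subject
The emoji subject wins overall and in every recipient group — no reversal.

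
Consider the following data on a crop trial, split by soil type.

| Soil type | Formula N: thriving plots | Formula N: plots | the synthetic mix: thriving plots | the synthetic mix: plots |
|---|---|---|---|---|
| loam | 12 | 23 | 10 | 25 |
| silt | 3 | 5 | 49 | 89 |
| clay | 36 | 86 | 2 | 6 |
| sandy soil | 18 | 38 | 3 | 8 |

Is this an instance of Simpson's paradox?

Loam: Formula N 12/23 = 52.2%, the synthetic mix 10/25 = 40.0% → Formula N
Silt: Formula N 3/5 = 60.0%, the synthetic mix 49/89 = 55.1% → Formula N
Clay: Formula N 36/86 = 41.9%, the synthetic mix 2/6 = 33.3% → Formula N
Sandy soil: Formula N 18/38 = 47.4%, the synthetic mix 3/8 = 37.5% → Formula N
Overall: Formula N 69/152 = 45.4%, the synthetic mix 64/128 = 50.0% → the synthetic mix
Formula N wins each soil group but the synthetic mix wins overall — the comparison reverses. Formula N's plots skew toward clay, which has a lower base rate.

Yes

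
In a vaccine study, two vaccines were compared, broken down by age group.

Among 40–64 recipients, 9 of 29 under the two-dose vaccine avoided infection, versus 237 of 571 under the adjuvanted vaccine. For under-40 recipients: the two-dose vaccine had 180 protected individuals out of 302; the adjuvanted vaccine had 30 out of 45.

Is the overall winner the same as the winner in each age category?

40–64: the two-dose vaccine 9/29 = 31.0%, the adjuvanted vaccine 237/571 = 41.5% → the adjuvanted vaccine
Under-40: the two-dose vaccine 180/302 = 59.6%, the adjuvanted vaccine 30/45 = 66.7% → the adjuvanted vaccine
Overall: the two-dose vaccine 189/331 = 57.1%, the adjuvanted vaccine 267/616 = 43.3% → the two-dose vaccine
The adjuvanted vaccine wins each age group but the two-dose vaccine wins overall — the comparison reverses. The adjuvanted vaccine's recipients skew toward 40–64, which has a lower base rate.

No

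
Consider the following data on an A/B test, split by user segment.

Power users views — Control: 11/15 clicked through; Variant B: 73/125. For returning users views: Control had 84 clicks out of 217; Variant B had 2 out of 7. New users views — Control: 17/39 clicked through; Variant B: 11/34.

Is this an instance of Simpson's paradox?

Yes

Power users: Control 11/15 = 73.3%, Variant B 73/125 = 58.4% → Control
Returning users: Control 84/217 = 38.7%, Variant B 2/7 = 28.6% → Control
New users: Control 17/39 = 43.6%, Variant B 11/34 = 32.4% → Control
Overall: Control 112/271 = 41.3%, Variant B 86/166 = 51.8% → Variant B
Control wins each user group but Variant B wins overall — the comparison reverses. Control's views skew toward returning users, which has a lower base rate.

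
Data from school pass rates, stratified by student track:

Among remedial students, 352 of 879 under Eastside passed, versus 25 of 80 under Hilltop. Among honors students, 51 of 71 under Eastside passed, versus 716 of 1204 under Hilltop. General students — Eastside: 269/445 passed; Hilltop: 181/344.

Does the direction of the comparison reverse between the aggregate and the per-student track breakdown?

Remedial: Eastside 352/879 = 40.0%, Hilltop 25/80 = 31.2% → Eastside
Honors: Eastside 51/71 = 71.8%, Hilltop 716/1204 = 59.5% → Eastside
General: Eastside 269/445 = 60.4%, Hilltop 181/344 = 52.6% → Eastside
Overall: Eastside 672/1395 = 48.2%, Hilltop 922/1628 = 56.6% → Hilltop
Eastside wins each student group but Hilltop wins overall — the comparison reverses. Eastside's students skew toward remedial, which has a lower base rate.

Yes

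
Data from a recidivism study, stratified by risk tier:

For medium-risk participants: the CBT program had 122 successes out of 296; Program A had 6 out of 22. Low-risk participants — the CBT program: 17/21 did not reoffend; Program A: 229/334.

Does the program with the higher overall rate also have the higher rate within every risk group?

Medium-risk: the CBT program 122/296 = 41.2%, Program A 6/22 = 27.3% → the CBT program
Low-risk: the CBT program 17/21 = 81.0%, Program A 229/334 = 68.6% → the CBT program
Overall: the CBT program 139/317 = 43.8%, Program A 235/356 = 66.0% → Program A
The CBT program wins each risk group but Program A wins overall — the comparison reverses. The CBT program's participants skew toward medium-risk, which has a lower base rate.

No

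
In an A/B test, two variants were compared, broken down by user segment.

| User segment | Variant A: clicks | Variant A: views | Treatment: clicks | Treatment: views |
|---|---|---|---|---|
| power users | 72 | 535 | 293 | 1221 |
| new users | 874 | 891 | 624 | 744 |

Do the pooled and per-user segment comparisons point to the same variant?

Power users: Variant A 72/535 = 13.5%, Treatment 293/1221 = 24.0% → Treatment
New users: Variant A 874/891 = 98.1%, Treatment 624/744 = 83.9% → Variant A
Overall: Variant A 946/1426 = 66.3%, Treatment 917/1965 = 46.7% → Variant A
Neither sweeps: Variant A wins 1 of 2 groups, Treatment wins 1. Variant A wins overall but not every group — no Simpson reversal.

No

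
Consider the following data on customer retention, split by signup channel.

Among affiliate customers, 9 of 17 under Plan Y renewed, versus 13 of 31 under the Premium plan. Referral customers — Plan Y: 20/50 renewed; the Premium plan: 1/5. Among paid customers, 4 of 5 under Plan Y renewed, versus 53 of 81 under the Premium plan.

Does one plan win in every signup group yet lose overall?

Affiliate: Plan Y 9/17 = 52.9%, the Premium plan 13/31 = 41.9% → Plan Y
Referral: Plan Y 20/50 = 40.0%, the Premium plan 1/5 = 20.0% → Plan Y
Paid: Plan Y 4/5 = 80.0%, the Premium plan 53/81 = 65.4% → Plan Y
Overall: Plan Y 33/72 = 45.8%, the Premium plan 67/117 = 57.3% → the Premium plan
Plan Y wins each signup group but the Premium plan wins overall — the comparison reverses. Plan Y's customers skew toward referral, which has a lower base rate.

Yes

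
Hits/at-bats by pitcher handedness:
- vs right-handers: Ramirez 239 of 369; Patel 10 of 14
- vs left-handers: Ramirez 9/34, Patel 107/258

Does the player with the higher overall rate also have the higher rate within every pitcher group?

Vs right-handers: Ramirez 239/369 = 64.8%, Patel 10/14 = 71.4% → Patel
Vs left-handers: Ramirez 9/34 = 26.5%, Patel 107/258 = 41.5% → Patel
Overall: Ramirez 248/403 = 61.5%, Patel 117/272 = 43.0% → Ramirez
Patel wins each pitcher group but Ramirez wins overall — the comparison reverses. Patel's at-bats skew toward vs left-handers, which has a lower base rate.

No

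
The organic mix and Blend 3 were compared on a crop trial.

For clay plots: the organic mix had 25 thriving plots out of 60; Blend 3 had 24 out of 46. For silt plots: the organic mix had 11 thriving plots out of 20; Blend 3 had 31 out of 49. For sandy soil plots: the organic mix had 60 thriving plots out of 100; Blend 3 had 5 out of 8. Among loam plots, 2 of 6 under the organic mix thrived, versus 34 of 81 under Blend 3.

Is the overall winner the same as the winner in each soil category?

No

Clay: the organic mix 25/60 = 41.7%, Blend 3 24/46 = 52.2% → Blend 3
Silt: the organic mix 11/20 = 55.0%, Blend 3 31/49 = 63.3% → Blend 3
Sandy soil: the organic mix 60/100 = 60.0%, Blend 3 5/8 = 62.5% → Blend 3
Loam: the organic mix 2/6 = 33.3%, Blend 3 34/81 = 42.0% → Blend 3
Overall: the organic mix 98/186 = 52.7%, Blend 3 94/184 = 51.1% → the organic mix
Blend 3 wins each soil group but the organic mix wins overall — the comparison reverses. Blend 3's plots skew toward loam, which has a lower base rate.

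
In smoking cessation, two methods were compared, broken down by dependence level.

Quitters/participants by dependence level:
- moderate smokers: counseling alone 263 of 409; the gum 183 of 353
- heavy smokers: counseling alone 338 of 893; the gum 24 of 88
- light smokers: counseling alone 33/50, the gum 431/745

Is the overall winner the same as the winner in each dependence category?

No

Moderate smokers: counseling alone 263/409 = 64.3%, the gum 183/353 = 51.8% → counseling alone
Heavy smokers: counseling alone 338/893 = 37.8%, the gum 24/88 = 27.3% → counseling alone
Light smokers: counseling alone 33/50 = 66.0%, the gum 431/745 = 57.9% → counseling alone
Overall: counseling alone 634/1352 = 46.9%, the gum 638/1186 = 53.8% → the gum
Counseling alone wins each dependence group but the gum wins overall — the comparison reverses. Counseling alone's participants skew toward heavy smokers, which has a lower base rate.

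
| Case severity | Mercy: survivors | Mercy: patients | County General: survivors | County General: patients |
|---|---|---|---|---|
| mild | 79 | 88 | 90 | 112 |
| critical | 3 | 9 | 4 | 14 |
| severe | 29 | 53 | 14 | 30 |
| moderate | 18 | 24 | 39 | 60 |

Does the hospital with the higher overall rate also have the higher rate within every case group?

Mild: Mercy 79/88 = 89.8%, County General 90/112 = 80.4% → Mercy
Critical: Mercy 3/9 = 33.3%, County General 4/14 = 28.6% → Mercy
Severe: Mercy 29/53 = 54.7%, County General 14/30 = 46.7% → Mercy
Moderate: Mercy 18/24 = 75.0%, County General 39/60 = 65.0% → Mercy
Overall: Mercy 129/174 = 74.1%, County General 147/216 = 68.1% → Mercy
Mercy wins overall and in every case group — no reversal.

Yes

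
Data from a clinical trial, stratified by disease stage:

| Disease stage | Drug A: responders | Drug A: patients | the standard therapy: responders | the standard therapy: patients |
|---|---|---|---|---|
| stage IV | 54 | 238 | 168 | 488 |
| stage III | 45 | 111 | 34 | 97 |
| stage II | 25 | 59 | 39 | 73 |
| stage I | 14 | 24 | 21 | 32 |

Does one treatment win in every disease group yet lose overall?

No

Stage IV: Drug A 54/238 = 22.7%, the standard therapy 168/488 = 34.4% → the standard therapy
Stage III: Drug A 45/111 = 40.5%, the standard therapy 34/97 = 35.1% → Drug A
Stage II: Drug A 25/59 = 42.4%, the standard therapy 39/73 = 53.4% → the standard therapy
Stage I: Drug A 14/24 = 58.3%, the standard therapy 21/32 = 65.6% → the standard therapy
Overall: Drug A 138/432 = 31.9%, the standard therapy 262/690 = 38.0% → the standard therapy
Neither sweeps: Drug A wins 1 of 4 groups, the standard therapy wins 3. The standard therapy wins overall but not every group — no Simpson reversal.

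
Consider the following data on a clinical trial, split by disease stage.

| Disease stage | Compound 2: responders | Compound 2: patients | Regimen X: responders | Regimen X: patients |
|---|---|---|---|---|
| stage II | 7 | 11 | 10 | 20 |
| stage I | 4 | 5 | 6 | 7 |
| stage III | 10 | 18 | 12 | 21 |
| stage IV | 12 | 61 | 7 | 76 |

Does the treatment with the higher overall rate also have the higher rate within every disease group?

Stage II: Compound 2 7/11 = 63.6%, Regimen X 10/20 = 50.0% → Compound 2
Stage I: Compound 2 4/5 = 80.0%, Regimen X 6/7 = 85.7% → Regimen X
Stage III: Compound 2 10/18 = 55.6%, Regimen X 12/21 = 57.1% → Regimen X
Stage IV: Compound 2 12/61 = 19.7%, Regimen X 7/76 = 9.2% → Compound 2
Overall: Compound 2 33/95 = 34.7%, Regimen X 35/124 = 28.2% → Compound 2
Neither sweeps: Compound 2 wins 2 of 4 groups, Regimen X wins 2. Compound 2 wins overall but not every group — no Simpson reversal.

No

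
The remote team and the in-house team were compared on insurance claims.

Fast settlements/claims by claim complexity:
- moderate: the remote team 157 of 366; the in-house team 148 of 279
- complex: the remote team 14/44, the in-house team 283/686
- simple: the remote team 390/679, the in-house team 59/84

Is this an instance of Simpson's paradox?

Yes

Moderate: the remote team 157/366 = 42.9%, the in-house team 148/279 = 53.0% → the in-house team
Complex: the remote team 14/44 = 31.8%, the in-house team 283/686 = 41.3% → the in-house team
Simple: the remote team 390/679 = 57.4%, the in-house team 59/84 = 70.2% → the in-house team
Overall: the remote team 561/1089 = 51.5%, the in-house team 490/1049 = 46.7% → the remote team
The in-house team wins each claim group but the remote team wins overall — the comparison reverses. The in-house team's claims skew toward complex, which has a lower base rate.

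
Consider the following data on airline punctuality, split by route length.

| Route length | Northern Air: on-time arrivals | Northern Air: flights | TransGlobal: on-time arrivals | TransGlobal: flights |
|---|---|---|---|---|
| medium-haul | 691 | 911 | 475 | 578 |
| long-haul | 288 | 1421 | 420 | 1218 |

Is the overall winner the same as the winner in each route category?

Yes

Medium-haul: Northern Air 691/911 = 75.9%, TransGlobal 475/578 = 82.2% → TransGlobal
Long-haul: Northern Air 288/1421 = 20.3%, TransGlobal 420/1218 = 34.5% → TransGlobal
Overall: Northern Air 979/2332 = 42.0%, TransGlobal 895/1796 = 49.8% → TransGlobal
TransGlobal wins overall and in every route group — no reversal.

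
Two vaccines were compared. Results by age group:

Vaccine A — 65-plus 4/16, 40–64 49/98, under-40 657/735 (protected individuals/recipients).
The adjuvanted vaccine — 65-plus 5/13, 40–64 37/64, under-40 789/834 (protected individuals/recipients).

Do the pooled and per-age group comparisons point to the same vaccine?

Yes

65-plus: Vaccine A 4/16 = 25.0%, the adjuvanted vaccine 5/13 = 38.5% → the adjuvanted vaccine
40–64: Vaccine A 49/98 = 50.0%, the adjuvanted vaccine 37/64 = 57.8% → the adjuvanted vaccine
Under-40: Vaccine A 657/735 = 89.4%, the adjuvanted vaccine 789/834 = 94.6% → the adjuvanted vaccine
Overall: Vaccine A 710/849 = 83.6%, the adjuvanted vaccine 831/911 = 91.2% → the adjuvanted vaccine
The adjuvanted vaccine wins overall and in every age group — no reversal.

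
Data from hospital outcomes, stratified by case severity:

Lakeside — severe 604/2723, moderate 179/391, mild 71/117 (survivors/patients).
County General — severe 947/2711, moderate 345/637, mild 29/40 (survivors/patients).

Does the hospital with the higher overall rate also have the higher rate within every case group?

Yes

Severe: Lakeside 604/2723 = 22.2%, County General 947/2711 = 34.9% → County General
Moderate: Lakeside 179/391 = 45.8%, County General 345/637 = 54.2% → County General
Mild: Lakeside 71/117 = 60.7%, County General 29/40 = 72.5% → County General
Overall: Lakeside 854/3231 = 26.4%, County General 1321/3388 = 39.0% → County General
County General wins overall and in every case group — no reversal.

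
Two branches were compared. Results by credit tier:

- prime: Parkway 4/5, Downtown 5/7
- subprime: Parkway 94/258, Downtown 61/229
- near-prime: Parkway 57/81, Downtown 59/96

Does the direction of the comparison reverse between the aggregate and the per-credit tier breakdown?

Prime: Parkway 4/5 = 80.0%, Downtown 5/7 = 71.4% → Parkway
Subprime: Parkway 94/258 = 36.4%, Downtown 61/229 = 26.6% → Parkway
Near-prime: Parkway 57/81 = 70.4%, Downtown 59/96 = 61.5% → Parkway
Overall: Parkway 155/344 = 45.1%, Downtown 125/332 = 37.7% → Parkway
Parkway wins overall and in every credit group — no reversal.

No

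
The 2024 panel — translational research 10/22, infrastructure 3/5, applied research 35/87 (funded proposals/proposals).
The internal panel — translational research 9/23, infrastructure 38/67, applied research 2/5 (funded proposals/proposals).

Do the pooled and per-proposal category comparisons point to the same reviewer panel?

Translational research: the 2024 panel 10/22 = 45.5%, the internal panel 9/23 = 39.1% → the 2024 panel
Infrastructure: the 2024 panel 3/5 = 60.0%, the internal panel 38/67 = 56.7% → the 2024 panel
Applied research: the 2024 panel 35/87 = 40.2%, the internal panel 2/5 = 40.0% → the 2024 panel
Overall: the 2024 panel 48/114 = 42.1%, the internal panel 49/95 = 51.6% → the internal panel
The 2024 panel wins each proposal group but the internal panel wins overall — the comparison reverses. The 2024 panel's proposals skew toward applied research, which has a lower base rate.

No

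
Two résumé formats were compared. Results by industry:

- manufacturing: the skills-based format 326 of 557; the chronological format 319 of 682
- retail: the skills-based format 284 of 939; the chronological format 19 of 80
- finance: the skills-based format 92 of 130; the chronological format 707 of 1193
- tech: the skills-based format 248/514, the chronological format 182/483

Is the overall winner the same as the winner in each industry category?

No

Manufacturing: the skills-based format 326/557 = 58.5%, the chronological format 319/682 = 46.8% → the skills-based format
Retail: the skills-based format 284/939 = 30.2%, the chronological format 19/80 = 23.8% → the skills-based format
Finance: the skills-based format 92/130 = 70.8%, the chronological format 707/1193 = 59.3% → the skills-based format
Tech: the skills-based format 248/514 = 48.2%, the chronological format 182/483 = 37.7% → the skills-based format
Overall: the skills-based format 950/2140 = 44.4%, the chronological format 1227/2438 = 50.3% → the chronological format
The skills-based format wins each industry group but the chronological format wins overall — the comparison reverses. The skills-based format's applications skew toward retail, which has a lower base rate.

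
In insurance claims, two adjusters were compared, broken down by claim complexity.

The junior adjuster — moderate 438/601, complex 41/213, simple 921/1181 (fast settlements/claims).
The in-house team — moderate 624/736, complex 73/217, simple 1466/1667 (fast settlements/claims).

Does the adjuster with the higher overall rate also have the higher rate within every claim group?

Moderate: the junior adjuster 438/601 = 72.9%, the in-house team 624/736 = 84.8% → the in-house team
Complex: the junior adjuster 41/213 = 19.2%, the in-house team 73/217 = 33.6% → the in-house team
Simple: the junior adjuster 921/1181 = 78.0%, the in-house team 1466/1667 = 87.9% → the in-house team
Overall: the junior adjuster 1400/1995 = 70.2%, the in-house team 2163/2620 = 82.6% → the in-house team
The in-house team wins overall and in every claim group — no reversal.

Yes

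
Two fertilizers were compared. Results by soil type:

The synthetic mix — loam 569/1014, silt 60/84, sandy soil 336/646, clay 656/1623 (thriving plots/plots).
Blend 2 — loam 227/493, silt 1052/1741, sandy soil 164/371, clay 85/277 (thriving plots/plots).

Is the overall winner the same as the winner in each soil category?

Loam: the synthetic mix 569/1014 = 56.1%, Blend 2 227/493 = 46.0% → the synthetic mix
Silt: the synthetic mix 60/84 = 71.4%, Blend 2 1052/1741 = 60.4% → the synthetic mix
Sandy soil: the synthetic mix 336/646 = 52.0%, Blend 2 164/371 = 44.2% → the synthetic mix
Clay: the synthetic mix 656/1623 = 40.4%, Blend 2 85/277 = 30.7% → the synthetic mix
Overall: the synthetic mix 1621/3367 = 48.1%, Blend 2 1528/2882 = 53.0% → Blend 2
The synthetic mix wins each soil group but Blend 2 wins overall — the comparison reverses. The synthetic mix's plots skew toward clay, which has a lower base rate.

No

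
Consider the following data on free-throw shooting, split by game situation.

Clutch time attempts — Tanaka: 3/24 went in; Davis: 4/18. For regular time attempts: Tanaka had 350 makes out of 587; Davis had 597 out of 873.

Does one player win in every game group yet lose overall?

No

Clutch time: Tanaka 3/24 = 12.5%, Davis 4/18 = 22.2% → Davis
Regular time: Tanaka 350/587 = 59.6%, Davis 597/873 = 68.4% → Davis
Overall: Tanaka 353/611 = 57.8%, Davis 601/891 = 67.5% → Davis
Davis wins overall and in every game group — no reversal.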